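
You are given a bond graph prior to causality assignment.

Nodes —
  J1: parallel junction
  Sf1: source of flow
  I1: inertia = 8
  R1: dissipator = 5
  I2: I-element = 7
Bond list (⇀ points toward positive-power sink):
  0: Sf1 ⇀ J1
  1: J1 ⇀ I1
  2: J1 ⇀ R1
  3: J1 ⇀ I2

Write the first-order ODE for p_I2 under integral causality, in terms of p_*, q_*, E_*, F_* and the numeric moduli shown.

bond 0 →Sf1  (Sf1 fixes flow; stroke at Sf1)
bond 1 →I1  (I1 integral (f out))
bond 3 →I2  (I2 integral (f out))
bond 2 →J1  (closing 0-jn rule on J1)

dp_I2/dt = 5*F_Sf1 - 5*p_I1/8 - 5*p_I2/7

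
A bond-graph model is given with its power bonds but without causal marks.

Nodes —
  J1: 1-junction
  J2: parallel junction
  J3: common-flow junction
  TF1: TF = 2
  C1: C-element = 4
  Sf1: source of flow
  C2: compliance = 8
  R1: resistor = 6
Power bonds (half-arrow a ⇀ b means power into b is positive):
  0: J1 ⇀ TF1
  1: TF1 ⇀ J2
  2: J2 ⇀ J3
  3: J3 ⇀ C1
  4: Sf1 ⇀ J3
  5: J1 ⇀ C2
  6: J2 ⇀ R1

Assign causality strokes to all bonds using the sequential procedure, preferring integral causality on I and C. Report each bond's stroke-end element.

#4 |Sf1  (source Sf1 imposes f)
#2 |J3  (common-f at J3 fixed by 4)
#3 |J3  (J3: bond 4 brought flow, rest push out)
#5 |J1  (C2 integral (e out))
#0 |TF1  (only one flow-in slot at J1)
#1 |J2  (TF1: transformer flips bond 0)
#6 |R1  (J2: bond 1 brought effort, rest push out)

bond 0 stroke at TF1
bond 1 stroke at J2
bond 2 stroke at J3
bond 3 stroke at J3
bond 4 stroke at Sf1
bond 5 stroke at J1
bond 6 stroke at R1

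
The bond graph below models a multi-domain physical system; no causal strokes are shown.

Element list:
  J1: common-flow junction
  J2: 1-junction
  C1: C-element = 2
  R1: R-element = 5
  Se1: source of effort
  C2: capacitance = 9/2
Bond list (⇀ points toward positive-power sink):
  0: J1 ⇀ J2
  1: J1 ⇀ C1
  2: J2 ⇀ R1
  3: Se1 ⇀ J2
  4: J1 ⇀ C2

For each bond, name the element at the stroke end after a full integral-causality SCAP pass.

β0 |J2
β1 |J1
β2 |R1
β3 |J2
β4 |J1

β3 stroke at J2  (source Se1 imposes e)
β1 stroke at J1  (C1 outputs effort q/C1)
β4 stroke at J1  (prefer integral on C2)
β0 stroke at J2  (J1: last free bond brings flow in)
β2 stroke at R1  (J2: last free bond brings flow in)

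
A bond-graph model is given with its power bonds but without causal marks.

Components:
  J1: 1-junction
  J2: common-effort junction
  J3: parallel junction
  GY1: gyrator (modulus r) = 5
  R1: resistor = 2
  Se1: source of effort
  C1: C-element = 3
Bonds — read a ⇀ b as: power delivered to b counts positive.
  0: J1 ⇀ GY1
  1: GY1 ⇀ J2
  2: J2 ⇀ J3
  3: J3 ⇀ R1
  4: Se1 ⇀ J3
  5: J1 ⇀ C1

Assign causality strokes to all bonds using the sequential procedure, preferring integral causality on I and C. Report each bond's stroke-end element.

b4 stroke at J3  (Se1: effort source, stroke at far end)
b2 stroke at J2  (common-e at J3 fixed by 4)
b3 stroke at R1  (J3: bond 4 brought effort, rest push out)
b1 stroke at GY1  (0-jn J2 has e-setter on 2)
b0 stroke at GY1  (through GY1, causality inverts; strokes same side of GY1)
b5 stroke at J1  (J1: bond 0 brought flow, rest push out)

β0 |GY1
β1 |GY1
β2 |J2
β3 |R1
β4 |J3
β5 |J1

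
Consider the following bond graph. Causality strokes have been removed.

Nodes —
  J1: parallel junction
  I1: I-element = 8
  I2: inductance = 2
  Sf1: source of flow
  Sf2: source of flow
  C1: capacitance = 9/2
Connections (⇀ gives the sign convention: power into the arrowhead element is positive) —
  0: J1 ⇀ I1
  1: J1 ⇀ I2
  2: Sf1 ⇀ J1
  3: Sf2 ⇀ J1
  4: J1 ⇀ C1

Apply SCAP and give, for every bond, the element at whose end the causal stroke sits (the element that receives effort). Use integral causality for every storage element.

#0 stroke at I1
#1 stroke at I2
#2 stroke at Sf1
#3 stroke at Sf2
#4 stroke at J1

#2 →Sf1  (source Sf1 imposes f)
#3 →Sf2  (source Sf2 imposes f)
#0 →I1  (I1 integral (f out))
#1 →I2  (I2: I, integral causality)
#4 →J1  (J1 needs exactly one e-in)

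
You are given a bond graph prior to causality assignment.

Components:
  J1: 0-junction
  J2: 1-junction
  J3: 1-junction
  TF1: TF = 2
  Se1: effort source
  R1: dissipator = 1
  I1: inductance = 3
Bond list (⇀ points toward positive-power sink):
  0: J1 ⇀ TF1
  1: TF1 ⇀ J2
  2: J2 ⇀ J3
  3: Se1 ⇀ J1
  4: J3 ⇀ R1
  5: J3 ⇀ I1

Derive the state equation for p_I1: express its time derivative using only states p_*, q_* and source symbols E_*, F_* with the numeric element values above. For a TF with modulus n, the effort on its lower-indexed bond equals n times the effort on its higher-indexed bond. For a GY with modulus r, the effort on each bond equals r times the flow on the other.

b3 stroke→J1  (source Se1 imposes e)
b0 stroke→TF1  (common-e at J1 fixed by 3)
b1 stroke→J2  (TF TF1: opposite of bond 0)
b2 stroke→J3  (J2: last free bond brings flow in)
b5 stroke→I1  (I1 outputs flow p/I1)
b4 stroke→J3  (1-jn J3 has f-setter on 5)

dp_I1/dt = E_Se1/2 - p_I1/3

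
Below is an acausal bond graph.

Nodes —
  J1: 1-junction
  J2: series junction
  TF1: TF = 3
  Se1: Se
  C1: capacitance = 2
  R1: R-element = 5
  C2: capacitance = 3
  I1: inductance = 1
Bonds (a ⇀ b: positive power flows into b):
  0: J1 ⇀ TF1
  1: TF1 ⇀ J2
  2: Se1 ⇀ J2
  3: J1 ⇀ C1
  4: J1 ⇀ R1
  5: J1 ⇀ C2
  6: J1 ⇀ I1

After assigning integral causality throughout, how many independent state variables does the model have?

#2 stroke at J2  (Se1 fixes effort; stroke away)
#1 stroke at TF1  (closing 1-jn rule on J2)
#0 stroke at J1  (TF1 one-in-one-out from 1)
#3 stroke at J1  (C1 outputs effort q/C1)
#5 stroke at J1  (C2 outputs effort q/C2)
#6 stroke at I1  (I1 integral (f out))
#4 stroke at J1  (J1: bond 6 brought flow, rest push out)

3  (C1, C2, I1 all integral)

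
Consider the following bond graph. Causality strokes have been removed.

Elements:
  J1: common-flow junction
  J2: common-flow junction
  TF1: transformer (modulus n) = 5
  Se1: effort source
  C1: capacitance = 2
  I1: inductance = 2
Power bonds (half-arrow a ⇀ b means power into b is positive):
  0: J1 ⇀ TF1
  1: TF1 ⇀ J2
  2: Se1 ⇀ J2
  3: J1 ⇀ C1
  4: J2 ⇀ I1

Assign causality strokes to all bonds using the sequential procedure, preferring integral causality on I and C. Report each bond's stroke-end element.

#2 |J2  (Se1: effort source, stroke at far end)
#3 |J1  (C1 outputs effort q/C1)
#0 |TF1  (J1 needs exactly one f-in)
#1 |J2  (TF1 one-in-one-out from 0)
#4 |I1  (only one flow-in slot at J2)

b0 stroke at TF1
b1 stroke at J2
b2 stroke at J2
b3 stroke at J1
b4 stroke at I1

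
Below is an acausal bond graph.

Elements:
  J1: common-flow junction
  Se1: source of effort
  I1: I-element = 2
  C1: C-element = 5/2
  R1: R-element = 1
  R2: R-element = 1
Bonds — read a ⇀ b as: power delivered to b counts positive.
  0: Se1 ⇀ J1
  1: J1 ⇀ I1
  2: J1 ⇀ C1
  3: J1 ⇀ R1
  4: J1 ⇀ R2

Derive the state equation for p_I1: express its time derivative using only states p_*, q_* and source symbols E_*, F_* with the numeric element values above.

β0 stroke at J1  (Se1 fixes effort; stroke away)
β1 stroke at I1  (I1: I, integral causality)
β2 stroke at J1  (1-jn J1 has f-setter on 1)
β3 stroke at J1  (J1 flow already set via bond 1)
β4 stroke at J1  (1-jn J1 has f-setter on 1)

dp_I1/dt = E_Se1 - p_I1 - 2*q_C1/5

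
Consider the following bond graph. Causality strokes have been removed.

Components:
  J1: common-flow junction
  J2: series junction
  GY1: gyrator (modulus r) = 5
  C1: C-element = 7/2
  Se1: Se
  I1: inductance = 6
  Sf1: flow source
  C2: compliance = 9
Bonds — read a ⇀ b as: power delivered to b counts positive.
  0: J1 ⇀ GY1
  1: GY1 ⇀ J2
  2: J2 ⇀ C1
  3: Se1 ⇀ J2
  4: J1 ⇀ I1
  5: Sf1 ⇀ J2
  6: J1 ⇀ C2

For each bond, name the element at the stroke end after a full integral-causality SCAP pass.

bond 3 |J2  (Se1: effort source, stroke at far end)
bond 5 |Sf1  (Sf1 fixes flow; stroke at Sf1)
bond 1 |J2  (1-jn J2 has f-setter on 5)
bond 2 |J2  (J2: bond 5 brought flow, rest push out)
bond 0 |J1  (GY GY1: same side as bond 1)
bond 4 |I1  (I1 outputs flow p/I1)
bond 6 |J1  (J1: bond 4 brought flow, rest push out)

β0 |J1
β1 |J2
β2 |J2
β3 |J2
β4 |I1
β5 |Sf1
β6 |J1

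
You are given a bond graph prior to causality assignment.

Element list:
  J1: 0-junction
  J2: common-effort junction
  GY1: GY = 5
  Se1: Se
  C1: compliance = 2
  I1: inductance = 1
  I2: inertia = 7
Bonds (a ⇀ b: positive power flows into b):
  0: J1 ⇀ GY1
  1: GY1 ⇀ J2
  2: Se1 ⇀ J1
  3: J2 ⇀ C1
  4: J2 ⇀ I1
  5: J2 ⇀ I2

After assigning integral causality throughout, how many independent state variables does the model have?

3  (C1, I1, I2 all integral)

β2 stroke at J1  (Se1: effort source, stroke at far end)
β0 stroke at GY1  (J1 effort already set via bond 2)
β1 stroke at GY1  (GY1 both-in/both-out from 0)
β3 stroke at J2  (C1 integral (e out))
β4 stroke at I1  (J2: bond 3 brought effort, rest push out)
β5 stroke at I2  (J2: bond 3 brought effort, rest push out)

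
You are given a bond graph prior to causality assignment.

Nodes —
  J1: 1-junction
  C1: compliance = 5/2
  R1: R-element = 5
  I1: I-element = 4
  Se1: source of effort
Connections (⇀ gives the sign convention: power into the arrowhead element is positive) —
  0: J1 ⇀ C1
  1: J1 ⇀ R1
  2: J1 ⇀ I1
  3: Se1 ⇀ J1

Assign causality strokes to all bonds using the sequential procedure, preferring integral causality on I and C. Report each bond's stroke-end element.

β3 stroke at J1  (Se1: effort source, stroke at far end)
β0 stroke at J1  (C1 outputs effort q/C1)
β2 stroke at I1  (I1 outputs flow p/I1)
β1 stroke at J1  (1-jn J1 has f-setter on 2)

β0 |J1
β1 |J1
β2 |I1
β3 |J1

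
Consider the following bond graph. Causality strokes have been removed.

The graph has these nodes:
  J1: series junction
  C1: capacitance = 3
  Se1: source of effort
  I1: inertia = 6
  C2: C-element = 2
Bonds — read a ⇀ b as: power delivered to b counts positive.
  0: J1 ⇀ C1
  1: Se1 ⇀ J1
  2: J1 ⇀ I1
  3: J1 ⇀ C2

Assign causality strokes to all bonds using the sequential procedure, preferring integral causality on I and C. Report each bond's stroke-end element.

β0 stroke at J1
β1 stroke at J1
β2 stroke at I1
β3 stroke at J1

bond 1 stroke→J1  (Se1 (Se) sets effort on bond)
bond 0 stroke→J1  (C1 outputs effort q/C1)
bond 2 stroke→I1  (prefer integral on I1)
bond 3 stroke→J1  (J1: bond 2 brought flow, rest push out)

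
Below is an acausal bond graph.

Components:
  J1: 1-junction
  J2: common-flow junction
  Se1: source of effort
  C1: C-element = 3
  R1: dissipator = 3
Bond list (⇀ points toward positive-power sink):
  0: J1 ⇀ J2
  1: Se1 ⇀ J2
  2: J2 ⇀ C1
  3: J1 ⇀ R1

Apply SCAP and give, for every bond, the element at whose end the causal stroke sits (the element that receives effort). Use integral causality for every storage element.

β0 →J1
β1 →J2
β2 →J2
β3 →R1

b1 stroke→J2  (Se1: effort source, stroke at far end)
b2 stroke→J2  (C1 integral (e out))
b0 stroke→J1  (J2 needs exactly one f-in)
b3 stroke→R1  (J1 needs exactly one f-in)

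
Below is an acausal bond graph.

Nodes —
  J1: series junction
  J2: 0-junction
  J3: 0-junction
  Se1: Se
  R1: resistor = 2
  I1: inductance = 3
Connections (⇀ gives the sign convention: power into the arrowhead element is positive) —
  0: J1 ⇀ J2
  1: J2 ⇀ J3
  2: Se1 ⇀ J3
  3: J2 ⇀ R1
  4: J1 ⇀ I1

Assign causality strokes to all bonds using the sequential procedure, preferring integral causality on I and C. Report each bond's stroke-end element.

β0 →J1
β1 →J2
β2 →J3
β3 →R1
β4 →I1

β2 |J3  (Se1 fixes effort; stroke away)
β1 |J2  (common-e at J3 fixed by 2)
β0 |J1  (J2 effort already set via bond 1)
β3 |R1  (0-jn J2 has e-setter on 1)
β4 |I1  (closing 1-jn rule on J1)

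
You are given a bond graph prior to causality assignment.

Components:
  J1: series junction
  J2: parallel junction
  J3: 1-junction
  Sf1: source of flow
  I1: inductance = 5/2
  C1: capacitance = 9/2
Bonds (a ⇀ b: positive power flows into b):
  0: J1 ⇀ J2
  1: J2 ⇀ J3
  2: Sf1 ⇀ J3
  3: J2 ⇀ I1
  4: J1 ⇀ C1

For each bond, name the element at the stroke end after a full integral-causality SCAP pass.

#2 →Sf1  (source Sf1 imposes f)
#1 →J3  (J3: bond 2 brought flow, rest push out)
#3 →I1  (I1: I, integral causality)
#0 →J2  (J2 needs exactly one e-in)
#4 →J1  (J1: bond 0 brought flow, rest push out)

b0 stroke→J2
b1 stroke→J3
b2 stroke→Sf1
b3 stroke→I1
b4 stroke→J1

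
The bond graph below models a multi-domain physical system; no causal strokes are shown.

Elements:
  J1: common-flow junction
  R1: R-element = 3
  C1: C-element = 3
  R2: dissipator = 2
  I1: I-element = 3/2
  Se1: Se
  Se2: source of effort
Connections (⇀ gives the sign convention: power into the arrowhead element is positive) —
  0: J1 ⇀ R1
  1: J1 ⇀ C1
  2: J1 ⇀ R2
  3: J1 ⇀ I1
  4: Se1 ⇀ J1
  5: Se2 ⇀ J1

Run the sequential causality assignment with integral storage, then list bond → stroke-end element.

β4 →J1  (Se1 fixes effort; stroke away)
β5 →J1  (Se2 fixes effort; stroke away)
β1 →J1  (C1 outputs effort q/C1)
β3 →I1  (I1: I, integral causality)
β0 →J1  (1-jn J1 has f-setter on 3)
β2 →J1  (J1 flow already set via bond 3)

β0 stroke at J1
β1 stroke at J1
β2 stroke at J1
β3 stroke at I1
β4 stroke at J1
β5 stroke at J1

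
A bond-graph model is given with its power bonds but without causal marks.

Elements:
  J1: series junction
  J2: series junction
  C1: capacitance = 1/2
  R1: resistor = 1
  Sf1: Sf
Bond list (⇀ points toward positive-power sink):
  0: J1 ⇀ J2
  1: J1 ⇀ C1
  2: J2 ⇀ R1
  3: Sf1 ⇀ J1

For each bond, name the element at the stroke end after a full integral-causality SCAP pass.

#3 stroke→Sf1  (Sf1 fixes flow; stroke at Sf1)
#0 stroke→J1  (J1 flow already set via bond 3)
#1 stroke→J1  (J1 flow already set via bond 3)
#2 stroke→J2  (J2: bond 0 brought flow, rest push out)

bond 0 →J1
bond 1 →J1
bond 2 →J2
bond 3 →Sf1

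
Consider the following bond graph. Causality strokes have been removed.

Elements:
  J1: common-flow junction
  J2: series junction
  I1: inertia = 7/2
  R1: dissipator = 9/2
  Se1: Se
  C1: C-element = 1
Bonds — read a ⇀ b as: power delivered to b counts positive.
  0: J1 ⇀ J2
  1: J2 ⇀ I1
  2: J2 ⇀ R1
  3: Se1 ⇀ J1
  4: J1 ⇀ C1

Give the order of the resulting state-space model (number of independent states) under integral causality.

#3 stroke→J1  (Se1: effort source, stroke at far end)
#1 stroke→I1  (I1: I, integral causality)
#0 stroke→J2  (common-f at J2 fixed by 1)
#2 stroke→J2  (J2: bond 1 brought flow, rest push out)
#4 stroke→J1  (1-jn J1 has f-setter on 0)

2  (C1, I1 all integral)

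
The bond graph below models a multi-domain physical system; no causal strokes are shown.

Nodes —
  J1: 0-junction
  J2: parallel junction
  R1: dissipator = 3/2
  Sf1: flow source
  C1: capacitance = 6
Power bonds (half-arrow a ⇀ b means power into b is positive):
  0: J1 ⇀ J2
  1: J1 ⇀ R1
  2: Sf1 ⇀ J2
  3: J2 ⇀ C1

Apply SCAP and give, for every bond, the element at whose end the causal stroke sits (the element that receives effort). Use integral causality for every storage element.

#2 |Sf1  (Sf1 fixes flow; stroke at Sf1)
#3 |J2  (C1 outputs effort q/C1)
#0 |J1  (J2: bond 3 brought effort, rest push out)
#1 |R1  (0-jn J1 has e-setter on 0)

b0 →J1
b1 →R1
b2 →Sf1
b3 →J2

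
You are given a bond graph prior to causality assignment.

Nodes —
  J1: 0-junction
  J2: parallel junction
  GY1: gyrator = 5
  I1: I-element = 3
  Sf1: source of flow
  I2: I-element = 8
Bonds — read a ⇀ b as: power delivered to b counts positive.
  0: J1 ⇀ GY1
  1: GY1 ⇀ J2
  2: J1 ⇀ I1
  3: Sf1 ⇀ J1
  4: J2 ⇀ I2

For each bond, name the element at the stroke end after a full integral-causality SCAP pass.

#0 stroke at J1
#1 stroke at J2
#2 stroke at I1
#3 stroke at Sf1
#4 stroke at I2

b3 stroke at Sf1  (Sf1: flow source, stroke at near end)
b2 stroke at I1  (I1 outputs flow p/I1)
b0 stroke at J1  (closing 0-jn rule on J1)
b1 stroke at J2  (GY GY1: same side as bond 0)
b4 stroke at I2  (J2: bond 1 brought effort, rest push out)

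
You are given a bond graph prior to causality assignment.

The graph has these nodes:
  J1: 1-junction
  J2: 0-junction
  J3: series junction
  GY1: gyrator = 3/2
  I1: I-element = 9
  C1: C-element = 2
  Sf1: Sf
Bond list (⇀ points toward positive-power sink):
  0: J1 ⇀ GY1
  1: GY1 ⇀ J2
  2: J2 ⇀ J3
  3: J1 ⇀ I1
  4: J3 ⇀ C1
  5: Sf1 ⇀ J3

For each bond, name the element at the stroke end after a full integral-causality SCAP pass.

b5 stroke at Sf1  (Sf1: flow source, stroke at near end)
b2 stroke at J3  (J3: bond 5 brought flow, rest push out)
b4 stroke at J3  (J3 flow already set via bond 5)
b1 stroke at J2  (J2: last free bond brings effort in)
b0 stroke at J1  (GY GY1: same side as bond 1)
b3 stroke at I1  (J1: last free bond brings flow in)

bond 0 |J1
bond 1 |J2
bond 2 |J3
bond 3 |I1
bond 4 |J3
bond 5 |Sf1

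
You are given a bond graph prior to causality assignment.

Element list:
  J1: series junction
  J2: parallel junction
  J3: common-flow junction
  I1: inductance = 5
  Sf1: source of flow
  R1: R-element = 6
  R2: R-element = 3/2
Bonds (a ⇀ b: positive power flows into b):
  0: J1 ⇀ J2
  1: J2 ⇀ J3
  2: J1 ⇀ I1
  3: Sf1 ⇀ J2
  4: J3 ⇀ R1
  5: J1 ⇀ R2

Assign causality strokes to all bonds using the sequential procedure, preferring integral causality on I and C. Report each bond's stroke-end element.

#3 |Sf1  (Sf1 fixes flow; stroke at Sf1)
#2 |I1  (I1: I, integral causality)
#0 |J1  (common-f at J1 fixed by 2)
#5 |J1  (J1: bond 2 brought flow, rest push out)
#1 |J2  (J2: last free bond brings effort in)
#4 |J3  (1-jn J3 has f-setter on 1)

b0 stroke→J1
b1 stroke→J2
b2 stroke→I1
b3 stroke→Sf1
b4 stroke→J3
b5 stroke→J1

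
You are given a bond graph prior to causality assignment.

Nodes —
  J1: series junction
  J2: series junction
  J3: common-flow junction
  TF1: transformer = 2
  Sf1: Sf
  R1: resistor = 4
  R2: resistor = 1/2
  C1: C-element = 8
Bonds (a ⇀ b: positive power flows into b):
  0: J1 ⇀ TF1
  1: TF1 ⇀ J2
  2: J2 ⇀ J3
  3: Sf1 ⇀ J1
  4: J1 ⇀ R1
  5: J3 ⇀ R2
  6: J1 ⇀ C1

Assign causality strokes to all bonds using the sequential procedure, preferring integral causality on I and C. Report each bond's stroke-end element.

β3 stroke→Sf1  (Sf1: flow source, stroke at near end)
β0 stroke→J1  (1-jn J1 has f-setter on 3)
β4 stroke→J1  (1-jn J1 has f-setter on 3)
β6 stroke→J1  (J1: bond 3 brought flow, rest push out)
β1 stroke→TF1  (through TF1, causality passes straight; one stroke at TF1)
β2 stroke→J2  (J2 flow already set via bond 1)
β5 stroke→J3  (J3: bond 2 brought flow, rest push out)

#0 →J1
#1 →TF1
#2 →J2
#3 →Sf1
#4 →J1
#5 →J3
#6 →J1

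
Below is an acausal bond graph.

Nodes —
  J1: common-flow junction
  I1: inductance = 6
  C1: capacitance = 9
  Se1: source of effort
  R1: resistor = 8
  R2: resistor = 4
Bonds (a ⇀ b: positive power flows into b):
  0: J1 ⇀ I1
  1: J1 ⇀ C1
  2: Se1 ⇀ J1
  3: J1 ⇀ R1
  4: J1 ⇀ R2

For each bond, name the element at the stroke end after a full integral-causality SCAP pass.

β0 →I1
β1 →J1
β2 →J1
β3 →J1
β4 →J1

b2 stroke→J1  (source Se1 imposes e)
b0 stroke→I1  (I1 integral (f out))
b1 stroke→J1  (J1: bond 0 brought flow, rest push out)
b3 stroke→J1  (1-jn J1 has f-setter on 0)
b4 stroke→J1  (J1: bond 0 brought flow, rest push out)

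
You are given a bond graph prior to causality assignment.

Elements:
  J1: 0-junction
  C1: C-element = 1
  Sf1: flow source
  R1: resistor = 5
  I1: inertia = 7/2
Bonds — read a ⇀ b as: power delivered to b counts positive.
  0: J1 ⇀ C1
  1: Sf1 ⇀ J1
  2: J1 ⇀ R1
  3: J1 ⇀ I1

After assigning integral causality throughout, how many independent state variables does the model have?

2  (C1, I1 all integral)

#1 stroke at Sf1  (Sf1: flow source, stroke at near end)
#0 stroke at J1  (C1 integral (e out))
#2 stroke at R1  (J1: bond 0 brought effort, rest push out)
#3 stroke at I1  (0-jn J1 has e-setter on 0)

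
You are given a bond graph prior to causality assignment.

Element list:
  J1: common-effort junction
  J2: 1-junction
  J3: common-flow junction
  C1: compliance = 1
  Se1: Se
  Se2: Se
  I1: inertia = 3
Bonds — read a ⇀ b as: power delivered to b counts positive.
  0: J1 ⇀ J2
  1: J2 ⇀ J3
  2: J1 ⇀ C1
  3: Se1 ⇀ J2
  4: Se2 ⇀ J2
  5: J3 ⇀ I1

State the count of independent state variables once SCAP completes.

2  (C1, I1 all integral)

bond 3 stroke→J2  (Se1 (Se) sets effort on bond)
bond 4 stroke→J2  (Se2 (Se) sets effort on bond)
bond 2 stroke→J1  (C1: C, integral causality)
bond 0 stroke→J2  (common-e at J1 fixed by 2)
bond 1 stroke→J3  (only one flow-in slot at J2)
bond 5 stroke→I1  (closing 1-jn rule on J3)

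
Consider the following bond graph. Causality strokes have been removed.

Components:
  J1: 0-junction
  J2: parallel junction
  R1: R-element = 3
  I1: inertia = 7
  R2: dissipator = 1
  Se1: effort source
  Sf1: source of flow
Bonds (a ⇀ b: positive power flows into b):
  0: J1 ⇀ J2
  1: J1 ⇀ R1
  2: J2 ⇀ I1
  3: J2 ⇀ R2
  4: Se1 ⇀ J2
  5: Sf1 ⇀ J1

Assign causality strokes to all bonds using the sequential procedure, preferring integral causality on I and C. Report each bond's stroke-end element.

#4 stroke at J2  (Se1: effort source, stroke at far end)
#5 stroke at Sf1  (Sf1: flow source, stroke at near end)
#0 stroke at J1  (common-e at J2 fixed by 4)
#2 stroke at I1  (0-jn J2 has e-setter on 4)
#3 stroke at R2  (common-e at J2 fixed by 4)
#1 stroke at R1  (common-e at J1 fixed by 0)

#0 stroke at J1
#1 stroke at R1
#2 stroke at I1
#3 stroke at R2
#4 stroke at J2
#5 stroke at Sf1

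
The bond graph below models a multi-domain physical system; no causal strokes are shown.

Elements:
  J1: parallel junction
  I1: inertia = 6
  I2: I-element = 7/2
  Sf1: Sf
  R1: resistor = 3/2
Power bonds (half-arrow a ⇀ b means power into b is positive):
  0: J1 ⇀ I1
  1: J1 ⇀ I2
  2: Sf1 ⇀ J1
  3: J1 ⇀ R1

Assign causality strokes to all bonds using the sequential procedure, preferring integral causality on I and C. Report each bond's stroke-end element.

β0 |I1
β1 |I2
β2 |Sf1
β3 |J1

bond 2 |Sf1  (Sf1 (Sf) sets flow on bond)
bond 0 |I1  (I1 outputs flow p/I1)
bond 1 |I2  (prefer integral on I2)
bond 3 |J1  (J1 needs exactly one e-in)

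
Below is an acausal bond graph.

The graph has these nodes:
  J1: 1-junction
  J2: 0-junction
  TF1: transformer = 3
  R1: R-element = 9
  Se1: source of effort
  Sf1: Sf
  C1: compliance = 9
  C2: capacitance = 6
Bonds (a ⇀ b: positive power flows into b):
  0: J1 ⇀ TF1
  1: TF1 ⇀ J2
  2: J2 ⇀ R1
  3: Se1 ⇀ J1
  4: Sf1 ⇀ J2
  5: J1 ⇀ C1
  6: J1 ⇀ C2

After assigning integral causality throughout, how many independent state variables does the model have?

2  (C1, C2 all integral)

#3 |J1  (Se1 (Se) sets effort on bond)
#4 |Sf1  (Sf1: flow source, stroke at near end)
#5 |J1  (C1 outputs effort q/C1)
#6 |J1  (prefer integral on C2)
#0 |TF1  (closing 1-jn rule on J1)
#1 |J2  (TF1: transformer flips bond 0)
#2 |R1  (J2 effort already set via bond 1)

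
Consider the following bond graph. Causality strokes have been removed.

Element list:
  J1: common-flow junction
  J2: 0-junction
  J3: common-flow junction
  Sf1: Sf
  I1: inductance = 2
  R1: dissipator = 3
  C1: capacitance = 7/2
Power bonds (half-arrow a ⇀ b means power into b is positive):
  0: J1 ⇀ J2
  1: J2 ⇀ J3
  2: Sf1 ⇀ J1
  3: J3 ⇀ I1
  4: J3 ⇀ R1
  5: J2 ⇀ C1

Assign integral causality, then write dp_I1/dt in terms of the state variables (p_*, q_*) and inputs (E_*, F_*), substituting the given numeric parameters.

dp_I1/dt = -3*p_I1/2 + 2*q_C1/7

bond 2 stroke at Sf1  (Sf1 (Sf) sets flow on bond)
bond 0 stroke at J1  (1-jn J1 has f-setter on 2)
bond 3 stroke at I1  (I1 outputs flow p/I1)
bond 1 stroke at J3  (1-jn J3 has f-setter on 3)
bond 4 stroke at J3  (J3 flow already set via bond 3)
bond 5 stroke at J2  (closing 0-jn rule on J2)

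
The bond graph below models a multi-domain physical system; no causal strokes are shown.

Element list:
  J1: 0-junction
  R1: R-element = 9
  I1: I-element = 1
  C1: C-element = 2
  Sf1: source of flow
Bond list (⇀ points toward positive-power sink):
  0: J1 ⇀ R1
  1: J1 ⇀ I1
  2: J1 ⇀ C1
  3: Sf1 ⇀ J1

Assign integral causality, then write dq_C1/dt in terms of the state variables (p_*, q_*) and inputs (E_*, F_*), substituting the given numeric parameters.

dq_C1/dt = F_Sf1 - p_I1 - q_C1/18

bond 3 |Sf1  (Sf1 fixes flow; stroke at Sf1)
bond 1 |I1  (I1 outputs flow p/I1)
bond 2 |J1  (C1 integral (e out))
bond 0 |R1  (0-jn J1 has e-setter on 2)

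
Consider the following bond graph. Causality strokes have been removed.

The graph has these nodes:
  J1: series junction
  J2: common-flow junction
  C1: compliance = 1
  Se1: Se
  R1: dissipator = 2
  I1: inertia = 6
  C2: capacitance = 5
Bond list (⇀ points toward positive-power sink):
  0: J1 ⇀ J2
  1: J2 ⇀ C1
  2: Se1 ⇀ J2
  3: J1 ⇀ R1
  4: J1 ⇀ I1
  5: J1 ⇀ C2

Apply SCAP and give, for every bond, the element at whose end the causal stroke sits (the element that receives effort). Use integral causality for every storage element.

bond 0 stroke at J1
bond 1 stroke at J2
bond 2 stroke at J2
bond 3 stroke at J1
bond 4 stroke at I1
bond 5 stroke at J1

β2 stroke at J2  (Se1 fixes effort; stroke away)
β1 stroke at J2  (C1: C, integral causality)
β0 stroke at J1  (closing 1-jn rule on J2)
β4 stroke at I1  (I1 outputs flow p/I1)
β3 stroke at J1  (common-f at J1 fixed by 4)
β5 stroke at J1  (1-jn J1 has f-setter on 4)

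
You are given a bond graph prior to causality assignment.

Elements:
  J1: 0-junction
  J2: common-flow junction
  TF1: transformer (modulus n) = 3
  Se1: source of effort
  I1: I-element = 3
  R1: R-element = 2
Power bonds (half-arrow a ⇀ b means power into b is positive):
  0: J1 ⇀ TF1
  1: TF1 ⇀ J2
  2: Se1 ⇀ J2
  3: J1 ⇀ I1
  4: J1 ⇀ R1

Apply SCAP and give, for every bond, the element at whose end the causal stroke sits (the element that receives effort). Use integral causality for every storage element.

bond 0 →J1
bond 1 →TF1
bond 2 →J2
bond 3 →I1
bond 4 →R1

β2 stroke at J2  (Se1: effort source, stroke at far end)
β1 stroke at TF1  (closing 1-jn rule on J2)
β0 stroke at J1  (TF TF1: opposite of bond 1)
β3 stroke at I1  (common-e at J1 fixed by 0)
β4 stroke at R1  (common-e at J1 fixed by 0)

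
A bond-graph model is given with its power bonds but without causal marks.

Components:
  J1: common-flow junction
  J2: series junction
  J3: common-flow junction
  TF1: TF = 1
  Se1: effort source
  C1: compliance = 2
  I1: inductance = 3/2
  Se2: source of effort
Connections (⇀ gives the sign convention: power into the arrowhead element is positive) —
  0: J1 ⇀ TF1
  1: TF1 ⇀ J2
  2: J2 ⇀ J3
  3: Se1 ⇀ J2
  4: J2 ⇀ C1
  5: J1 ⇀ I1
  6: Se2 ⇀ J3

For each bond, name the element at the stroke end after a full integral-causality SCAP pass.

bond 0 →J1
bond 1 →TF1
bond 2 →J2
bond 3 →J2
bond 4 →J2
bond 5 →I1
bond 6 →J3

bond 3 →J2  (Se1 fixes effort; stroke away)
bond 6 →J3  (Se2: effort source, stroke at far end)
bond 2 →J2  (J3 needs exactly one f-in)
bond 4 →J2  (C1 integral (e out))
bond 1 →TF1  (only one flow-in slot at J2)
bond 0 →J1  (TF TF1: opposite of bond 1)
bond 5 →I1  (J1 needs exactly one f-in)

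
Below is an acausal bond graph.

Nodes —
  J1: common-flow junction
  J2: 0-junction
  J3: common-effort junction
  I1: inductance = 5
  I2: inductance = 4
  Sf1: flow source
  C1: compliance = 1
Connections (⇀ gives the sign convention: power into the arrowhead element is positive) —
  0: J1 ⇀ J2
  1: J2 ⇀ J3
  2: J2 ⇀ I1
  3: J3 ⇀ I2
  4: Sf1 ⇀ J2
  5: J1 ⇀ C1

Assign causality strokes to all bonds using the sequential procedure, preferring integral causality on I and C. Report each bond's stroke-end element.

bond 0 stroke at J2
bond 1 stroke at J3
bond 2 stroke at I1
bond 3 stroke at I2
bond 4 stroke at Sf1
bond 5 stroke at J1

#4 stroke at Sf1  (Sf1: flow source, stroke at near end)
#2 stroke at I1  (prefer integral on I1)
#3 stroke at I2  (I2 outputs flow p/I2)
#1 stroke at J3  (J3: last free bond brings effort in)
#0 stroke at J2  (J2: last free bond brings effort in)
#5 stroke at J1  (common-f at J1 fixed by 0)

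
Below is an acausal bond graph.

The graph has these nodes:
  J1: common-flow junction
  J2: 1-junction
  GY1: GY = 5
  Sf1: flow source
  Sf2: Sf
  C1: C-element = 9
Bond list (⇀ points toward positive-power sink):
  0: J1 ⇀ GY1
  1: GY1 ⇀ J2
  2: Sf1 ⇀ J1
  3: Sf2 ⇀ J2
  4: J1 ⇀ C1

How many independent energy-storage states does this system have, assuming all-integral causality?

β2 →Sf1  (source Sf1 imposes f)
β3 →Sf2  (Sf2: flow source, stroke at near end)
β0 →J1  (1-jn J1 has f-setter on 2)
β4 →J1  (1-jn J1 has f-setter on 2)
β1 →J2  (common-f at J2 fixed by 3)

1  (C1 all integral)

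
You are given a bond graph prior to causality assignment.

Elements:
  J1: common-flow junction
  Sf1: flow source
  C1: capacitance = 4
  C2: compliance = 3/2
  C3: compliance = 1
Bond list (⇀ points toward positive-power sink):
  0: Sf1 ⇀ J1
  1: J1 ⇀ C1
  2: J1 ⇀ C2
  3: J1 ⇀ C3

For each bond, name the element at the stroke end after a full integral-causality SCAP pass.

β0 →Sf1
β1 →J1
β2 →J1
β3 →J1

bond 0 |Sf1  (Sf1: flow source, stroke at near end)
bond 1 |J1  (1-jn J1 has f-setter on 0)
bond 2 |J1  (J1: bond 0 brought flow, rest push out)
bond 3 |J1  (J1: bond 0 brought flow, rest push out)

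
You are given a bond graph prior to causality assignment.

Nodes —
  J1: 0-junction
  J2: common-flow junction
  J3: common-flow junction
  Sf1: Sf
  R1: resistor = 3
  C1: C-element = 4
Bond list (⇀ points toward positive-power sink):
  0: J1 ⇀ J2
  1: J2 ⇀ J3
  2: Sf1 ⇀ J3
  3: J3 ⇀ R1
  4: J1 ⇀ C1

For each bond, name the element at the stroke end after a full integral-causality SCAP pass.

b0 stroke→J2
b1 stroke→J3
b2 stroke→Sf1
b3 stroke→J3
b4 stroke→J1

bond 2 stroke at Sf1  (Sf1 fixes flow; stroke at Sf1)
bond 1 stroke at J3  (1-jn J3 has f-setter on 2)
bond 3 stroke at J3  (1-jn J3 has f-setter on 2)
bond 0 stroke at J2  (common-f at J2 fixed by 1)
bond 4 stroke at J1  (J1: last free bond brings effort in)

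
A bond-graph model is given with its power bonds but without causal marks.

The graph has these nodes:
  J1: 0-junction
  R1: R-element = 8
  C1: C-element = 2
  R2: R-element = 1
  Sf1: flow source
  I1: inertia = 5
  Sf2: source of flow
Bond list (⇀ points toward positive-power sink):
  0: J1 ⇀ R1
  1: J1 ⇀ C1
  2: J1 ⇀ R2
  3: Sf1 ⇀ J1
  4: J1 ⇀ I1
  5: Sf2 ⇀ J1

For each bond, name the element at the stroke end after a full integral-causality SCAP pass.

#3 stroke→Sf1  (source Sf1 imposes f)
#5 stroke→Sf2  (Sf2: flow source, stroke at near end)
#1 stroke→J1  (C1 integral (e out))
#0 stroke→R1  (0-jn J1 has e-setter on 1)
#2 stroke→R2  (J1 effort already set via bond 1)
#4 stroke→I1  (J1: bond 1 brought effort, rest push out)

#0 |R1
#1 |J1
#2 |R2
#3 |Sf1
#4 |I1
#5 |Sf2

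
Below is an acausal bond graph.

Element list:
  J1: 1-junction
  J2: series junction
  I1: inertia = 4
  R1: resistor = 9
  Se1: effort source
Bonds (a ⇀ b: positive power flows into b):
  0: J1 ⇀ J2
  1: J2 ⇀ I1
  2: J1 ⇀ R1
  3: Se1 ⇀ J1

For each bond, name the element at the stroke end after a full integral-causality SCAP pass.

bond 3 stroke at J1  (Se1 (Se) sets effort on bond)
bond 1 stroke at I1  (prefer integral on I1)
bond 0 stroke at J2  (1-jn J2 has f-setter on 1)
bond 2 stroke at J1  (J1: bond 0 brought flow, rest push out)

b0 stroke at J2
b1 stroke at I1
b2 stroke at J1
b3 stroke at J1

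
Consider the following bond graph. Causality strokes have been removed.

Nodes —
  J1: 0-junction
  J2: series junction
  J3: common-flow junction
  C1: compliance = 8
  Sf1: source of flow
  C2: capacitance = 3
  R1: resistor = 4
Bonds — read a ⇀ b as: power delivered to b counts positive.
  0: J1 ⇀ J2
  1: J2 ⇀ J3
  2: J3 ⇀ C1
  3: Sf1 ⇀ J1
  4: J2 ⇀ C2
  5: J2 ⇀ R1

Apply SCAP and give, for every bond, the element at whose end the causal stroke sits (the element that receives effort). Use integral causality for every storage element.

b0 →J1
b1 →J2
b2 →J3
b3 →Sf1
b4 →J2
b5 →J2

β3 →Sf1  (Sf1 (Sf) sets flow on bond)
β0 →J1  (only one effort-in slot at J1)
β1 →J2  (J2: bond 0 brought flow, rest push out)
β4 →J2  (common-f at J2 fixed by 0)
β5 →J2  (1-jn J2 has f-setter on 0)
β2 →J3  (1-jn J3 has f-setter on 1)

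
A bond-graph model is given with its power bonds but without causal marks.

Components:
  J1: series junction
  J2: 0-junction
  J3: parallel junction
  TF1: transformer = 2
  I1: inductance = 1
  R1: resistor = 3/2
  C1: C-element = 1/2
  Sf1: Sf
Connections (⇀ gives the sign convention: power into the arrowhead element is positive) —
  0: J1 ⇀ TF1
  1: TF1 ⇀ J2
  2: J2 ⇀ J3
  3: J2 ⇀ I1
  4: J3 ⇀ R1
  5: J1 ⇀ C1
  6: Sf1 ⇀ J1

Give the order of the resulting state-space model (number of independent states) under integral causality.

bond 6 |Sf1  (source Sf1 imposes f)
bond 0 |J1  (J1 flow already set via bond 6)
bond 5 |J1  (J1: bond 6 brought flow, rest push out)
bond 1 |TF1  (TF1: transformer flips bond 0)
bond 3 |I1  (I1 outputs flow p/I1)
bond 2 |J2  (J2: last free bond brings effort in)
bond 4 |J3  (J3: last free bond brings effort in)

2  (C1, I1 all integral)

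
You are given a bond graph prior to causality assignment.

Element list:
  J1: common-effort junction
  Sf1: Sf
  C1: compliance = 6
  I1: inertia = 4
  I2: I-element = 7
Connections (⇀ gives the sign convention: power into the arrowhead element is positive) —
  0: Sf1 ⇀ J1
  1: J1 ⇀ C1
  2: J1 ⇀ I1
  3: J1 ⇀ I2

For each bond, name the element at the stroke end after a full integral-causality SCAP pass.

#0 →Sf1
#1 →J1
#2 →I1
#3 →I2

β0 →Sf1  (Sf1 fixes flow; stroke at Sf1)
β1 →J1  (C1 outputs effort q/C1)
β2 →I1  (0-jn J1 has e-setter on 1)
β3 →I2  (0-jn J1 has e-setter on 1)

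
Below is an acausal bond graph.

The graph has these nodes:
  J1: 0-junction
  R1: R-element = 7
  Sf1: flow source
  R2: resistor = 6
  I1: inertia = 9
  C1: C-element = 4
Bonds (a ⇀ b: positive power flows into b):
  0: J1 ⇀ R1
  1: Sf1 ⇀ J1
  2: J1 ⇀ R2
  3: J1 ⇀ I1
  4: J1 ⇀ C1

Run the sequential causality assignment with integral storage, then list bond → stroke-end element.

bond 1 |Sf1  (Sf1: flow source, stroke at near end)
bond 3 |I1  (I1 outputs flow p/I1)
bond 4 |J1  (C1 integral (e out))
bond 0 |R1  (0-jn J1 has e-setter on 4)
bond 2 |R2  (J1: bond 4 brought effort, rest push out)

bond 0 |R1
bond 1 |Sf1
bond 2 |R2
bond 3 |I1
bond 4 |J1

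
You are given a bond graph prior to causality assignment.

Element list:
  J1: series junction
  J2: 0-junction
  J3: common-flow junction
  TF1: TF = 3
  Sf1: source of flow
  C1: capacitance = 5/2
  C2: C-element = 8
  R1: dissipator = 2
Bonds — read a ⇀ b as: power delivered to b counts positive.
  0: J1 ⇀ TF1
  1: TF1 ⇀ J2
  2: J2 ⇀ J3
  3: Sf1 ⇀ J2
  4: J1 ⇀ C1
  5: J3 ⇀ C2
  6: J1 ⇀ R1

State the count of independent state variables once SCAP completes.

2  (C1, C2 all integral)

bond 3 →Sf1  (Sf1: flow source, stroke at near end)
bond 4 →J1  (C1 integral (e out))
bond 5 →J3  (C2 integral (e out))
bond 2 →J2  (J3 needs exactly one f-in)
bond 1 →TF1  (common-e at J2 fixed by 2)
bond 0 →J1  (TF1 one-in-one-out from 1)
bond 6 →R1  (closing 1-jn rule on J1)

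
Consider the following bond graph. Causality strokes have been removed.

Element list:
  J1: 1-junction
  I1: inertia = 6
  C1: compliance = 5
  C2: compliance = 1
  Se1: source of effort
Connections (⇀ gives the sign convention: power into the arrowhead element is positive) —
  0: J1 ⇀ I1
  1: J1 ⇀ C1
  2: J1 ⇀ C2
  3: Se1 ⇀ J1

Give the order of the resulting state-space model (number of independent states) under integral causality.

3  (C1, C2, I1 all integral)

#3 stroke at J1  (Se1 fixes effort; stroke away)
#0 stroke at I1  (prefer integral on I1)
#1 stroke at J1  (J1: bond 0 brought flow, rest push out)
#2 stroke at J1  (1-jn J1 has f-setter on 0)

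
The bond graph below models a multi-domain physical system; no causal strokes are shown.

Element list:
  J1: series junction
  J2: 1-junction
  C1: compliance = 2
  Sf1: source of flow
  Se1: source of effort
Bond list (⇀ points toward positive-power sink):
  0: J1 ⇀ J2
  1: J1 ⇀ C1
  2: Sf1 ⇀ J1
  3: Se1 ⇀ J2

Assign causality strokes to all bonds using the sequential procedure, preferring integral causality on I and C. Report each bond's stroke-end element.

b0 stroke at J1
b1 stroke at J1
b2 stroke at Sf1
b3 stroke at J2

b2 |Sf1  (Sf1 (Sf) sets flow on bond)
b3 |J2  (Se1 (Se) sets effort on bond)
b0 |J1  (1-jn J1 has f-setter on 2)
b1 |J1  (common-f at J1 fixed by 2)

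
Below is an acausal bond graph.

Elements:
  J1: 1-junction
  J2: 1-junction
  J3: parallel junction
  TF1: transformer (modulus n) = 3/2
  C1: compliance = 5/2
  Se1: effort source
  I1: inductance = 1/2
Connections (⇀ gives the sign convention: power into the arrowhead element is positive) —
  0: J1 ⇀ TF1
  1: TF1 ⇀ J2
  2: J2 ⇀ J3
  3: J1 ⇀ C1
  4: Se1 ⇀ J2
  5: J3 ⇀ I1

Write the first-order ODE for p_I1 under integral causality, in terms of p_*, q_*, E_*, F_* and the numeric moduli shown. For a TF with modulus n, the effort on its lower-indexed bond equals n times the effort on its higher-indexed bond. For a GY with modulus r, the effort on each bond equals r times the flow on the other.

b4 stroke at J2  (Se1 fixes effort; stroke away)
b3 stroke at J1  (C1 outputs effort q/C1)
b0 stroke at TF1  (only one flow-in slot at J1)
b1 stroke at J2  (TF1: transformer flips bond 0)
b2 stroke at J3  (J2: last free bond brings flow in)
b5 stroke at I1  (common-e at J3 fixed by 2)

dp_I1/dt = E_Se1 - 4*q_C1/15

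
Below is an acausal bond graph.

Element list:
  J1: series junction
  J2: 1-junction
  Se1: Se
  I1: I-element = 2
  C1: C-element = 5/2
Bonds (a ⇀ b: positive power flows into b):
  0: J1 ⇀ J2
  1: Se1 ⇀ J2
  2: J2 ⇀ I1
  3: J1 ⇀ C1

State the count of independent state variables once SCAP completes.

2  (C1, I1 all integral)

b1 |J2  (Se1 (Se) sets effort on bond)
b2 |I1  (I1 outputs flow p/I1)
b0 |J2  (1-jn J2 has f-setter on 2)
b3 |J1  (1-jn J1 has f-setter on 0)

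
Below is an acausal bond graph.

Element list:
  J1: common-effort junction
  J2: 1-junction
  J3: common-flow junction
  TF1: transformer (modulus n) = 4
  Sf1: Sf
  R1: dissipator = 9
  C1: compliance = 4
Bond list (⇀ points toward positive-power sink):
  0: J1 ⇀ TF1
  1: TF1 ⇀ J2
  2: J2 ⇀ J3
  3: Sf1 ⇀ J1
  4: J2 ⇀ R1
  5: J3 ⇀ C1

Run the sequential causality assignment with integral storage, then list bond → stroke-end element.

bond 0 |J1
bond 1 |TF1
bond 2 |J2
bond 3 |Sf1
bond 4 |J2
bond 5 |J3

β3 →Sf1  (source Sf1 imposes f)
β0 →J1  (J1: last free bond brings effort in)
β1 →TF1  (TF1: transformer flips bond 0)
β2 →J2  (common-f at J2 fixed by 1)
β4 →J2  (common-f at J2 fixed by 1)
β5 →J3  (1-jn J3 has f-setter on 2)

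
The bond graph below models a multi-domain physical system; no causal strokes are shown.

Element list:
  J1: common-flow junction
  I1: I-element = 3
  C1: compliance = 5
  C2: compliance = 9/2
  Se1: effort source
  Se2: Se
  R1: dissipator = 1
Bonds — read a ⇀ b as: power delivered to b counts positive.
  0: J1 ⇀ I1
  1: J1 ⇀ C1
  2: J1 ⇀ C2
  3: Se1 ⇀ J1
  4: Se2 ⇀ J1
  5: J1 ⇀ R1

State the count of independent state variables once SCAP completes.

3  (C1, C2, I1 all integral)

#3 stroke→J1  (Se1 fixes effort; stroke away)
#4 stroke→J1  (Se2 (Se) sets effort on bond)
#0 stroke→I1  (I1 integral (f out))
#1 stroke→J1  (J1 flow already set via bond 0)
#2 stroke→J1  (1-jn J1 has f-setter on 0)
#5 stroke→J1  (common-f at J1 fixed by 0)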